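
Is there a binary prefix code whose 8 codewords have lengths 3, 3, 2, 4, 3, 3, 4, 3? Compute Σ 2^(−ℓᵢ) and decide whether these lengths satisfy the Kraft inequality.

1; yes

With common denominator 2^4 = 16: Σ 2^(−ℓᵢ) = 2/16 + 2/16 + 4/16 + 1/16 + 2/16 + 2/16 + 1/16 + 2/16 = 16/16 = 1.
Kraft's inequality requires Σ ≤ 1; here Σ = 1 ≤ 1, so such a prefix code exists.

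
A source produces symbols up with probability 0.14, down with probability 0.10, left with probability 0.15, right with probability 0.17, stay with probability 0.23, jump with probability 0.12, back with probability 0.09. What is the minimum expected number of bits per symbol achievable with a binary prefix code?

Repeatedly combine the two least-probable nodes; the expected code length is the sum of the merged weights.
merge 9/100 + 1/10 → 19/100
merge 3/25 + 7/50 → 13/50
merge 3/20 + 17/100 → 8/25
merge 19/100 + 23/100 → 21/50
merge 13/50 + 8/25 → 29/50
merge 21/50 + 29/50 → 1
L = 19/100 + 13/50 + 8/25 + 21/50 + 29/50 + 1 = 277/100 = 2.77 bits/symbol.

2.77 bits/symbol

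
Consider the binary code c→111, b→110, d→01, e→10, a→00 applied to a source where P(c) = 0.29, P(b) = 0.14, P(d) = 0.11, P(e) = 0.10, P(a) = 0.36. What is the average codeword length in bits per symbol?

L̄ = Σ pᵢ·ℓᵢ = 0.29·3 + 0.14·3 + 0.11·2 + 0.10·2 + 0.36·2 = 2.43 bits/symbol.

2.43 bits/symbol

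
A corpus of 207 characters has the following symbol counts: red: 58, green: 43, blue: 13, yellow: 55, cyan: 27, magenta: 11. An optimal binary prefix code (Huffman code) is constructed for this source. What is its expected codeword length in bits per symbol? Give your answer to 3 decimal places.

Probabilities are the counts divided by 207.
Repeatedly combine the two least-probable nodes; the expected code length is the sum of the merged weights.
merge 11/207 + 13/207 → 8/69
merge 8/69 + 3/23 → 17/69
merge 43/207 + 17/69 → 94/207
merge 55/207 + 58/207 → 113/207
merge 94/207 + 113/207 → 1
L = 8/69 + 17/69 + 94/207 + 113/207 + 1 = 163/69 ≈ 2.362 bits/symbol.

2.362 bits/symbol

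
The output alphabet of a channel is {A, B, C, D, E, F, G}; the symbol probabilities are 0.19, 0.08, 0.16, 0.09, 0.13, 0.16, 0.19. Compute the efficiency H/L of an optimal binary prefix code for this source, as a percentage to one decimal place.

Entropy H = −Σ p log₂ p ≈ 2.7433 bits.
Huffman merges: 2/25+9/100→17/100; 13/100+4/25→29/100; 4/25+17/100→33/100; 19/100+19/100→19/50; 29/100+33/100→31/50; 19/50+31/50→1. L = 279/100 ≈ 2.7900.
Efficiency = H/L = 2.7433/2.7900 = 98.3%.

98.3%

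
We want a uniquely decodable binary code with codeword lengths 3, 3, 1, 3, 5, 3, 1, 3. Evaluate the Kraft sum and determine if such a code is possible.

With common denominator 2^5 = 32: Σ 2^(−ℓᵢ) = 4/32 + 4/32 + 16/32 + 4/32 + 1/32 + 4/32 + 16/32 + 4/32 = 53/32 = 1.65625.
Kraft's inequality requires Σ ≤ 1; here Σ = 1.65625 > 1, so no such prefix code exists.

1.65625; no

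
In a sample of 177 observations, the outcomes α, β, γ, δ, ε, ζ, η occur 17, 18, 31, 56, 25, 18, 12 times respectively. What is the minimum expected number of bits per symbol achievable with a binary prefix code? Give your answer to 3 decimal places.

Probabilities are the counts divided by 177.
Repeatedly combine the two least-probable nodes; the expected code length is the sum of the merged weights.
merge 4/59 + 17/177 → 29/177
merge 6/59 + 6/59 → 12/59
merge 25/177 + 29/177 → 18/59
merge 31/177 + 12/59 → 67/177
merge 18/59 + 56/177 → 110/177
merge 67/177 + 110/177 → 1
L = 29/177 + 12/59 + 18/59 + 67/177 + 110/177 + 1 = 473/177 ≈ 2.672 bits/symbol.

2.672 bits/symbol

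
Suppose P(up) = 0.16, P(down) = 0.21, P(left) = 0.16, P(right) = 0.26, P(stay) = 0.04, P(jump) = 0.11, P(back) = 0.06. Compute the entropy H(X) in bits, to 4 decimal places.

H = −Σ pᵢ log₂ pᵢ.
−0.16·log₂(0.16) = 0.4230
−0.21·log₂(0.21) = 0.4728
−0.16·log₂(0.16) = 0.4230
−0.26·log₂(0.26) = 0.5053
−0.04·log₂(0.04) = 0.1858
−0.11·log₂(0.11) = 0.3503
−0.06·log₂(0.06) = 0.2435
Sum ≈ 2.6037 → 2.6037 bits.

2.6037 bits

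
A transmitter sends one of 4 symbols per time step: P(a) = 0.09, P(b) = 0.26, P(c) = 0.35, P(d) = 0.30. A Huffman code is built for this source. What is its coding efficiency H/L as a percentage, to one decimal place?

Entropy H = −Σ p log₂ p ≈ 1.8691 bits.
Huffman merges: 9/100+13/50→7/20; 3/10+7/20→13/20; 7/20+13/20→1. L = 2 ≈ 2.0000.
Efficiency = H/L = 1.8691/2.0000 = 93.5%.

93.5%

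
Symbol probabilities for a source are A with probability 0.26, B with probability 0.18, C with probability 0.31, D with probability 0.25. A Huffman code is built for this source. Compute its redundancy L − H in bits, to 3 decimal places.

0.026 bits

Entropy H = −Σ p log₂ p ≈ 1.9744 bits.
Huffman merges: 9/50+1/4→43/100; 13/50+31/100→57/100; 43/100+57/100→1. L = 2 ≈ 2.0000.
L − H = 2.0000 − 1.9744 = 0.026 bits.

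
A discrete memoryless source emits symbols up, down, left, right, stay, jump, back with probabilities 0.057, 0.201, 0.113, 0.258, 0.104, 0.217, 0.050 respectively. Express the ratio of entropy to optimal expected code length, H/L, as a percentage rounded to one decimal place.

Entropy H = −Σ p log₂ p ≈ 2.5946 bits.
Huffman merges: 1/20+57/1000→107/1000; 13/125+107/1000→211/1000; 113/1000+201/1000→157/500; 211/1000+217/1000→107/250; 129/500+157/500→143/250; 107/250+143/250→1. L = 329/125 ≈ 2.6320.
Efficiency = H/L = 2.5946/2.6320 = 98.6%.

98.6%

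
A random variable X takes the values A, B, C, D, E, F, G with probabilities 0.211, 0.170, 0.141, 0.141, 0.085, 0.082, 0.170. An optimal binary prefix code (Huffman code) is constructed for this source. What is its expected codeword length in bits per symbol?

Repeatedly combine the two least-probable nodes; the expected code length is the sum of the merged weights.
merge 41/500 + 17/200 → 167/1000
merge 141/1000 + 141/1000 → 141/500
merge 167/1000 + 17/100 → 337/1000
merge 17/100 + 211/1000 → 381/1000
merge 141/500 + 337/1000 → 619/1000
merge 381/1000 + 619/1000 → 1
L = 167/1000 + 141/500 + 337/1000 + 381/1000 + 619/1000 + 1 = 1393/500 = 2.786 bits/symbol.

2.786 bits/symbol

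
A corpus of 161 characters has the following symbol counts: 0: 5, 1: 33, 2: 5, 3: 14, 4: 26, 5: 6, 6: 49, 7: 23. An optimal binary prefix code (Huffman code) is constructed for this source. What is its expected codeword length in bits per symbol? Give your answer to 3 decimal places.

2.652 bits/symbol

Probabilities are the counts divided by 161.
Repeatedly combine the two least-probable nodes; the expected code length is the sum of the merged weights.
merge 5/161 + 5/161 → 10/161
merge 6/161 + 10/161 → 16/161
merge 2/23 + 16/161 → 30/161
merge 1/7 + 26/161 → 7/23
merge 30/161 + 33/161 → 9/23
merge 7/23 + 7/23 → 14/23
merge 9/23 + 14/23 → 1
L = 10/161 + 16/161 + 30/161 + 7/23 + 9/23 + 14/23 + 1 = 61/23 ≈ 2.652 bits/symbol.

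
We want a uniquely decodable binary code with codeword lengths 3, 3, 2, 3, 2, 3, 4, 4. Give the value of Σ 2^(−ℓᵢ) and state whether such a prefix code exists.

With common denominator 2^4 = 16: Σ 2^(−ℓᵢ) = 2/16 + 2/16 + 4/16 + 2/16 + 4/16 + 2/16 + 1/16 + 1/16 = 18/16 = 1.125.
Kraft's inequality requires Σ ≤ 1; here Σ = 1.125 > 1, so no such prefix code exists.

1.125; no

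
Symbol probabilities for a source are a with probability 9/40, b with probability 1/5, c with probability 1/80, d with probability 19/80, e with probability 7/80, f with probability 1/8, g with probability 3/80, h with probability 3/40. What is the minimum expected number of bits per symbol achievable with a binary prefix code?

2.7125 bits/symbol

Repeatedly combine the two least-probable nodes; the expected code length is the sum of the merged weights.
merge 1/80 + 3/80 → 1/20
merge 1/20 + 3/40 → 1/8
merge 7/80 + 1/8 → 17/80
merge 1/8 + 1/5 → 13/40
merge 17/80 + 9/40 → 7/16
merge 19/80 + 13/40 → 9/16
merge 7/16 + 9/16 → 1
L = 1/20 + 1/8 + 17/80 + 13/40 + 7/16 + 9/16 + 1 = 217/80 = 2.7125 bits/symbol.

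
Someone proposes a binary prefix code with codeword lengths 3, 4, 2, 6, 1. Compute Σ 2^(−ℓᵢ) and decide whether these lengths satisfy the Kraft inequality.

0.953125; yes

With common denominator 2^6 = 64: Σ 2^(−ℓᵢ) = 8/64 + 4/64 + 16/64 + 1/64 + 32/64 = 61/64 = 0.953125.
Kraft's inequality requires Σ ≤ 1; here Σ = 0.953125 ≤ 1, so such a prefix code exists.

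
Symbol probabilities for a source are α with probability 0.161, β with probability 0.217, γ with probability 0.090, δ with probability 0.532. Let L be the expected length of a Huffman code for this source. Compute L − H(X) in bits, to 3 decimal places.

0.019 bits

Entropy H = −Σ p log₂ p ≈ 1.6996 bits.
Huffman merges: 9/100+161/1000→251/1000; 217/1000+251/1000→117/250; 117/250+133/250→1. L = 1719/1000 ≈ 1.7190.
L − H = 1.7190 − 1.6996 = 0.019 bits.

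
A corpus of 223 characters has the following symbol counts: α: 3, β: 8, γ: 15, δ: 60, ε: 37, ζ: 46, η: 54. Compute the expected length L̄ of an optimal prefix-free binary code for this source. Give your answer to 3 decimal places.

2.448 bits/symbol

Probabilities are the counts divided by 223.
Repeatedly combine the two least-probable nodes; the expected code length is the sum of the merged weights.
merge 3/223 + 8/223 → 11/223
merge 11/223 + 15/223 → 26/223
merge 26/223 + 37/223 → 63/223
merge 46/223 + 54/223 → 100/223
merge 60/223 + 63/223 → 123/223
merge 100/223 + 123/223 → 1
L = 11/223 + 26/223 + 63/223 + 100/223 + 123/223 + 1 = 546/223 ≈ 2.448 bits/symbol.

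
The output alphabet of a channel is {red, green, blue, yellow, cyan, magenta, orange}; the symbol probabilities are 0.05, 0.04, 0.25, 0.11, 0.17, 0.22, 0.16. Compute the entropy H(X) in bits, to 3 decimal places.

2.590 bits

H = −Σ pᵢ log₂ pᵢ.
−0.05·log₂(0.05) = 0.2161
−0.04·log₂(0.04) = 0.1858
−0.25·log₂(0.25) = 0.5000
−0.11·log₂(0.11) = 0.3503
−0.17·log₂(0.17) = 0.4346
−0.22·log₂(0.22) = 0.4806
−0.16·log₂(0.16) = 0.4230
Sum ≈ 2.5903 → 2.590 bits.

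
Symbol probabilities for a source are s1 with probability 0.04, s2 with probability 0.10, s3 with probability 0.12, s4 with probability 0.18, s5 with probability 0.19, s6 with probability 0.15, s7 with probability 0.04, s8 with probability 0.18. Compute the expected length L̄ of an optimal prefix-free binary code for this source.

Repeatedly combine the two least-probable nodes; the expected code length is the sum of the merged weights.
merge 1/25 + 1/25 → 2/25
merge 2/25 + 1/10 → 9/50
merge 3/25 + 3/20 → 27/100
merge 9/50 + 9/50 → 9/25
merge 9/50 + 19/100 → 37/100
merge 27/100 + 9/25 → 63/100
merge 37/100 + 63/100 → 1
L = 2/25 + 9/50 + 27/100 + 9/25 + 37/100 + 63/100 + 1 = 289/100 = 2.89 bits/symbol.

2.89 bits/symbol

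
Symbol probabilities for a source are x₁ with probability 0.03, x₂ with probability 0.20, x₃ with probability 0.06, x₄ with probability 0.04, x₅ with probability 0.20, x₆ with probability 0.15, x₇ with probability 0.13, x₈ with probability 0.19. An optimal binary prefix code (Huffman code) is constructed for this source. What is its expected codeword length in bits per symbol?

Repeatedly combine the two least-probable nodes; the expected code length is the sum of the merged weights.
merge 3/100 + 1/25 → 7/100
merge 3/50 + 7/100 → 13/100
merge 13/100 + 13/100 → 13/50
merge 3/20 + 19/100 → 17/50
merge 1/5 + 1/5 → 2/5
merge 13/50 + 17/50 → 3/5
merge 2/5 + 3/5 → 1
L = 7/100 + 13/100 + 13/50 + 17/50 + 2/5 + 3/5 + 1 = 14/5 = 2.8 bits/symbol.

2.8 bits/symbol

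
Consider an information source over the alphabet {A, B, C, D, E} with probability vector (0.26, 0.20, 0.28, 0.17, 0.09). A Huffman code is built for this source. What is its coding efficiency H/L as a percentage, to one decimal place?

Entropy H = −Σ p log₂ p ≈ 2.2311 bits.
Huffman merges: 9/100+17/100→13/50; 1/5+13/50→23/50; 13/50+7/25→27/50; 23/50+27/50→1. L = 113/50 ≈ 2.2600.
Efficiency = H/L = 2.2311/2.2600 = 98.7%.

98.7%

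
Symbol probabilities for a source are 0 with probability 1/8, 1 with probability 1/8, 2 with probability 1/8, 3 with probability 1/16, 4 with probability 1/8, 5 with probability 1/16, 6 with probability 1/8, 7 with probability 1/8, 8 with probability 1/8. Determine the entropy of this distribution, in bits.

Each probability is a power of 1/2, so log₂(1/p) is an integer.
H = Σ p·log₂(1/p) = 1/8·3 + 1/8·3 + 1/8·3 + 1/16·4 + 1/8·3 + 1/16·4 + 1/8·3 + 1/8·3 + 1/8·3 = 3.125 bits.

3.125 bits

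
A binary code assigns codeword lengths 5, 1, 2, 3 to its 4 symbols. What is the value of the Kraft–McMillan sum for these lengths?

0.90625

With common denominator 2^5 = 32: Σ 2^(−ℓᵢ) = 1/32 + 16/32 + 8/32 + 4/32 = 29/32 = 0.90625.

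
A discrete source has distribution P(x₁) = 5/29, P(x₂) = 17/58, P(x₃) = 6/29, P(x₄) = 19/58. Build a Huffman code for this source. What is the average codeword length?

Repeatedly combine the two least-probable nodes; the expected code length is the sum of the merged weights.
merge 5/29 + 6/29 → 11/29
merge 17/58 + 19/58 → 18/29
merge 11/29 + 18/29 → 1
L = 11/29 + 18/29 + 1 = 2 bits/symbol.

2 bits/symbol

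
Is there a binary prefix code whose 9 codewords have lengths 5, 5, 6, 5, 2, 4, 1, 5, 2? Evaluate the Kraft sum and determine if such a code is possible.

With common denominator 2^6 = 64: Σ 2^(−ℓᵢ) = 2/64 + 2/64 + 1/64 + 2/64 + 16/64 + 4/64 + 32/64 + 2/64 + 16/64 = 77/64 = 1.203125.
Kraft's inequality requires Σ ≤ 1; here Σ = 1.203125 > 1, so no such prefix code exists.

1.203125; no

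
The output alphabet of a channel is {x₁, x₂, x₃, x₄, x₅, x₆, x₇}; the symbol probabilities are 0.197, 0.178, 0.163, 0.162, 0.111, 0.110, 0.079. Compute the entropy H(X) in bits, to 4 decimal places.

2.7485 bits

H = −Σ pᵢ log₂ pᵢ.
−0.197·log₂(0.197) = 0.4617
−0.178·log₂(0.178) = 0.4432
−0.163·log₂(0.163) = 0.4266
−0.162·log₂(0.162) = 0.4254
−0.111·log₂(0.111) = 0.3520
−0.110·log₂(0.110) = 0.3503
−0.079·log₂(0.079) = 0.2893
Sum ≈ 2.7485 → 2.7485 bits.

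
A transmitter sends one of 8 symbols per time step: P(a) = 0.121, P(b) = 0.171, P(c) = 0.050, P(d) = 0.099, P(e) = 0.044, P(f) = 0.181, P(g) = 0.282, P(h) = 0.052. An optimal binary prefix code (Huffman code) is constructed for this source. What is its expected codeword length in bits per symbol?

2.777 bits/symbol

Repeatedly combine the two least-probable nodes; the expected code length is the sum of the merged weights.
merge 11/250 + 1/20 → 47/500
merge 13/250 + 47/500 → 73/500
merge 99/1000 + 121/1000 → 11/50
merge 73/500 + 171/1000 → 317/1000
merge 181/1000 + 11/50 → 401/1000
merge 141/500 + 317/1000 → 599/1000
merge 401/1000 + 599/1000 → 1
L = 47/500 + 73/500 + 11/50 + 317/1000 + 401/1000 + 599/1000 + 1 = 2777/1000 = 2.777 bits/symbol.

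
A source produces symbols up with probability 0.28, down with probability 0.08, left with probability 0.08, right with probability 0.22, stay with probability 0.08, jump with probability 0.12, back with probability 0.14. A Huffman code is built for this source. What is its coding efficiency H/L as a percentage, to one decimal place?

99.0%

Entropy H = −Σ p log₂ p ≈ 2.6335 bits.
Huffman merges: 2/25+2/25→4/25; 2/25+3/25→1/5; 7/50+4/25→3/10; 1/5+11/50→21/50; 7/25+3/10→29/50; 21/50+29/50→1. L = 133/50 ≈ 2.6600.
Efficiency = H/L = 2.6335/2.6600 = 99.0%.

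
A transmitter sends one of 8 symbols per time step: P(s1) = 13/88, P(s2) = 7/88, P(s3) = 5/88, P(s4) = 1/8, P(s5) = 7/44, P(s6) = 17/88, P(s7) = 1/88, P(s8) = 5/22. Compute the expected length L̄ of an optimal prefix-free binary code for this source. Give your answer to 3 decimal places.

Repeatedly combine the two least-probable nodes; the expected code length is the sum of the merged weights.
merge 1/88 + 5/88 → 3/44
merge 3/44 + 7/88 → 13/88
merge 1/8 + 13/88 → 3/11
merge 13/88 + 7/44 → 27/88
merge 17/88 + 5/22 → 37/88
merge 3/11 + 27/88 → 51/88
merge 37/88 + 51/88 → 1
L = 3/44 + 13/88 + 3/11 + 27/88 + 37/88 + 51/88 + 1 = 123/44 ≈ 2.795 bits/symbol.

2.795 bits/symbol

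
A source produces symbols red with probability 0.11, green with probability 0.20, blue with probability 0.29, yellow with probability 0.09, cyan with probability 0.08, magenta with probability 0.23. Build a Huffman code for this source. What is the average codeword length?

2.45 bits/symbol

Repeatedly combine the two least-probable nodes; the expected code length is the sum of the merged weights.
merge 2/25 + 9/100 → 17/100
merge 11/100 + 17/100 → 7/25
merge 1/5 + 23/100 → 43/100
merge 7/25 + 29/100 → 57/100
merge 43/100 + 57/100 → 1
L = 17/100 + 7/25 + 43/100 + 57/100 + 1 = 49/20 = 2.45 bits/symbol.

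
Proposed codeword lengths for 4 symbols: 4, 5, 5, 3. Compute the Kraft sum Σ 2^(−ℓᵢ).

With common denominator 2^5 = 32: Σ 2^(−ℓᵢ) = 2/32 + 1/32 + 1/32 + 4/32 = 8/32 = 0.25.

0.25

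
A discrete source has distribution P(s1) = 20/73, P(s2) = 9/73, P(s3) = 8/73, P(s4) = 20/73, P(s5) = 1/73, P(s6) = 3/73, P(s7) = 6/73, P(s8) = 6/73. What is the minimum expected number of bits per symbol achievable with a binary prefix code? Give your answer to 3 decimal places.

2.644 bits/symbol

Repeatedly combine the two least-probable nodes; the expected code length is the sum of the merged weights.
merge 1/73 + 3/73 → 4/73
merge 4/73 + 6/73 → 10/73
merge 6/73 + 8/73 → 14/73
merge 9/73 + 10/73 → 19/73
merge 14/73 + 19/73 → 33/73
merge 20/73 + 20/73 → 40/73
merge 33/73 + 40/73 → 1
L = 4/73 + 10/73 + 14/73 + 19/73 + 33/73 + 40/73 + 1 = 193/73 ≈ 2.644 bits/symbol.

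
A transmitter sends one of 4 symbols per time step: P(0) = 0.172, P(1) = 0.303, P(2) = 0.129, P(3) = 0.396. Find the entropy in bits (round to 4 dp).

H = −Σ pᵢ log₂ pᵢ.
−0.172·log₂(0.172) = 0.4368
−0.303·log₂(0.303) = 0.5220
−0.129·log₂(0.129) = 0.3811
−0.396·log₂(0.396) = 0.5292
Sum ≈ 1.8691 → 1.8691 bits.

1.8691 bits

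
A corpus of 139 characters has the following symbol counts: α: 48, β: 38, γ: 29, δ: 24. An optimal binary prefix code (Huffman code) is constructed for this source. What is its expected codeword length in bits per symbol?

Probabilities are the counts divided by 139.
Repeatedly combine the two least-probable nodes; the expected code length is the sum of the merged weights.
merge 24/139 + 29/139 → 53/139
merge 38/139 + 48/139 → 86/139
merge 53/139 + 86/139 → 1
L = 53/139 + 86/139 + 1 = 2 bits/symbol.

2 bits/symbol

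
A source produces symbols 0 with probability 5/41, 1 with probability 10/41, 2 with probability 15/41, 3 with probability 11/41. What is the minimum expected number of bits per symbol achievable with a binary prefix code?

2 bits/symbol

Repeatedly combine the two least-probable nodes; the expected code length is the sum of the merged weights.
merge 5/41 + 10/41 → 15/41
merge 11/41 + 15/41 → 26/41
merge 15/41 + 26/41 → 1
L = 15/41 + 26/41 + 1 = 2 bits/symbol.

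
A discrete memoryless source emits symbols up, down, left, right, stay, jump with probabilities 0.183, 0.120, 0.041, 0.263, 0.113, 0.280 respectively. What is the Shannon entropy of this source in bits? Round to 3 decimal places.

2.381 bits

H = −Σ pᵢ log₂ pᵢ.
−0.183·log₂(0.183) = 0.4484
−0.120·log₂(0.120) = 0.3671
−0.041·log₂(0.041) = 0.1889
−0.263·log₂(0.263) = 0.5068
−0.113·log₂(0.113) = 0.3555
−0.280·log₂(0.280) = 0.5142
Sum ≈ 2.3808 → 2.381 bits.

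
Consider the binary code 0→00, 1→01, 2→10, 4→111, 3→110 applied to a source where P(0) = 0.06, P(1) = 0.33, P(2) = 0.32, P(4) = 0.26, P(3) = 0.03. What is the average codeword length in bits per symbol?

L̄ = Σ pᵢ·ℓᵢ = 0.06·2 + 0.33·2 + 0.32·2 + 0.26·3 + 0.03·3 = 2.29 bits/symbol.

2.29 bits/symbol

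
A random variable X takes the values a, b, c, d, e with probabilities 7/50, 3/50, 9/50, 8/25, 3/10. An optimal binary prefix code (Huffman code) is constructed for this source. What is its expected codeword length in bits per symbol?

2.2 bits/symbol

Repeatedly combine the two least-probable nodes; the expected code length is the sum of the merged weights.
merge 3/50 + 7/50 → 1/5
merge 9/50 + 1/5 → 19/50
merge 3/10 + 8/25 → 31/50
merge 19/50 + 31/50 → 1
L = 1/5 + 19/50 + 31/50 + 1 = 11/5 = 2.2 bits/symbol.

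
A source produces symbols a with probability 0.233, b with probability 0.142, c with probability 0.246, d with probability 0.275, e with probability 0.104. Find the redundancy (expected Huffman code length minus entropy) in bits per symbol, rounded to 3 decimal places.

Entropy H = −Σ p log₂ p ≈ 2.2391 bits.
Huffman merges: 13/125+71/500→123/500; 233/1000+123/500→479/1000; 123/500+11/40→521/1000; 479/1000+521/1000→1. L = 1123/500 ≈ 2.2460.
L − H = 2.2460 − 2.2391 = 0.007 bits.

0.007 bits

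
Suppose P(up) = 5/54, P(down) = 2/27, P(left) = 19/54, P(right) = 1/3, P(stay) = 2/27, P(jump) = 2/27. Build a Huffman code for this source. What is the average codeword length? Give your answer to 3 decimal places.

Repeatedly combine the two least-probable nodes; the expected code length is the sum of the merged weights.
merge 2/27 + 2/27 → 4/27
merge 2/27 + 5/54 → 1/6
merge 4/27 + 1/6 → 17/54
merge 17/54 + 1/3 → 35/54
merge 19/54 + 35/54 → 1
L = 4/27 + 1/6 + 17/54 + 35/54 + 1 = 41/18 ≈ 2.278 bits/symbol.

2.278 bits/symbol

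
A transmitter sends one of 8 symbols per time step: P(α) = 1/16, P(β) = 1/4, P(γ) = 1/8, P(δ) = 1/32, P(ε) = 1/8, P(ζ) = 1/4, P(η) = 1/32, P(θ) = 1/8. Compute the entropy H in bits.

2.6875 bits

Each probability is a power of 1/2, so log₂(1/p) is an integer.
H = Σ p·log₂(1/p) = 1/16·4 + 1/4·2 + 1/8·3 + 1/32·5 + 1/8·3 + 1/4·2 + 1/32·5 + 1/8·3 = 2.6875 bits.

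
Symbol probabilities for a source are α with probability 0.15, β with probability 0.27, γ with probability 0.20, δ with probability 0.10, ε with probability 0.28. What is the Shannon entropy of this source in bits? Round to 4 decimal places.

2.2314 bits

H = −Σ pᵢ log₂ pᵢ.
−0.15·log₂(0.15) = 0.4105
−0.27·log₂(0.27) = 0.5100
−0.20·log₂(0.20) = 0.4644
−0.10·log₂(0.10) = 0.3322
−0.28·log₂(0.28) = 0.5142
Sum ≈ 2.2314 → 2.2314 bits.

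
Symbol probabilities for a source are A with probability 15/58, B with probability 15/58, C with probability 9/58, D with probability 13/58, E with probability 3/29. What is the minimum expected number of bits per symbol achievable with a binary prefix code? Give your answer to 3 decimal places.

Repeatedly combine the two least-probable nodes; the expected code length is the sum of the merged weights.
merge 3/29 + 9/58 → 15/58
merge 13/58 + 15/58 → 14/29
merge 15/58 + 15/58 → 15/29
merge 14/29 + 15/29 → 1
L = 15/58 + 14/29 + 15/29 + 1 = 131/58 ≈ 2.259 bits/symbol.

2.259 bits/symbol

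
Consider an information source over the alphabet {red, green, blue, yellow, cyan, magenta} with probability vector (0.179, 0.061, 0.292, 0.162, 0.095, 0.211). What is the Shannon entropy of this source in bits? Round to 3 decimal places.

2.431 bits

H = −Σ pᵢ log₂ pᵢ.
−0.179·log₂(0.179) = 0.4443
−0.061·log₂(0.061) = 0.2461
−0.292·log₂(0.292) = 0.5186
−0.162·log₂(0.162) = 0.4254
−0.095·log₂(0.095) = 0.3226
−0.211·log₂(0.211) = 0.4736
Sum ≈ 2.4306 → 2.431 bits.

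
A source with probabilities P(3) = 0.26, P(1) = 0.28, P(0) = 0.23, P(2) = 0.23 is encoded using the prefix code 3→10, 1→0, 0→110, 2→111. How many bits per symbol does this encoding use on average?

L̄ = Σ pᵢ·ℓᵢ = 0.26·2 + 0.28·1 + 0.23·3 + 0.23·3 = 2.18 bits/symbol.

2.18 bits/symbol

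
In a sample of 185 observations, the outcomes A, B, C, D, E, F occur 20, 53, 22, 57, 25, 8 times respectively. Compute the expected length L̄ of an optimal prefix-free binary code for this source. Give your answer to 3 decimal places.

Probabilities are the counts divided by 185.
Repeatedly combine the two least-probable nodes; the expected code length is the sum of the merged weights.
merge 8/185 + 4/37 → 28/185
merge 22/185 + 5/37 → 47/185
merge 28/185 + 47/185 → 15/37
merge 53/185 + 57/185 → 22/37
merge 15/37 + 22/37 → 1
L = 28/185 + 47/185 + 15/37 + 22/37 + 1 = 89/37 ≈ 2.405 bits/symbol.

2.405 bits/symbol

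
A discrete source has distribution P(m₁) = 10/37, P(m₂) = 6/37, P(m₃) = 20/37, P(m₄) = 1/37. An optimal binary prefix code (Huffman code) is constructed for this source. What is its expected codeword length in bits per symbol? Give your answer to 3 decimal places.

1.649 bits/symbol

Repeatedly combine the two least-probable nodes; the expected code length is the sum of the merged weights.
merge 1/37 + 6/37 → 7/37
merge 7/37 + 10/37 → 17/37
merge 17/37 + 20/37 → 1
L = 7/37 + 17/37 + 1 = 61/37 ≈ 1.649 bits/symbol.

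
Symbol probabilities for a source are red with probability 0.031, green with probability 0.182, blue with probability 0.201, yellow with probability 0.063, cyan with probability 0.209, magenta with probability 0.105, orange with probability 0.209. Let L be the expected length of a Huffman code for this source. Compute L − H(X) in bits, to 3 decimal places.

Entropy H = −Σ p log₂ p ≈ 2.6047 bits.
Huffman merges: 31/1000+63/1000→47/500; 47/500+21/200→199/1000; 91/500+199/1000→381/1000; 201/1000+209/1000→41/100; 209/1000+381/1000→59/100; 41/100+59/100→1. L = 1337/500 ≈ 2.6740.
L − H = 2.6740 − 2.6047 = 0.069 bits.

0.069 bits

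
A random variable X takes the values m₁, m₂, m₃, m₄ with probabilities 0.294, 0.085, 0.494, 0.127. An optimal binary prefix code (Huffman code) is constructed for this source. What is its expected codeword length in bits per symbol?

Repeatedly combine the two least-probable nodes; the expected code length is the sum of the merged weights.
merge 17/200 + 127/1000 → 53/250
merge 53/250 + 147/500 → 253/500
merge 247/500 + 253/500 → 1
L = 53/250 + 253/500 + 1 = 859/500 = 1.718 bits/symbol.

1.718 bits/symbol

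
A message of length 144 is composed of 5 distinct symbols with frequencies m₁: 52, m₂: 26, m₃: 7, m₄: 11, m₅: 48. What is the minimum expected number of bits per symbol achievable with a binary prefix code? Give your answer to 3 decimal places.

2.069 bits/symbol

Probabilities are the counts divided by 144.
Repeatedly combine the two least-probable nodes; the expected code length is the sum of the merged weights.
merge 7/144 + 11/144 → 1/8
merge 1/8 + 13/72 → 11/36
merge 11/36 + 1/3 → 23/36
merge 13/36 + 23/36 → 1
L = 1/8 + 11/36 + 23/36 + 1 = 149/72 ≈ 2.069 bits/symbol.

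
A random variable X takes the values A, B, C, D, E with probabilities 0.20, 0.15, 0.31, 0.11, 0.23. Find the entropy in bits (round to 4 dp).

2.2367 bits

H = −Σ pᵢ log₂ pᵢ.
−0.20·log₂(0.20) = 0.4644
−0.15·log₂(0.15) = 0.4105
−0.31·log₂(0.31) = 0.5238
−0.11·log₂(0.11) = 0.3503
−0.23·log₂(0.23) = 0.4877
Sum ≈ 2.2367 → 2.2367 bits.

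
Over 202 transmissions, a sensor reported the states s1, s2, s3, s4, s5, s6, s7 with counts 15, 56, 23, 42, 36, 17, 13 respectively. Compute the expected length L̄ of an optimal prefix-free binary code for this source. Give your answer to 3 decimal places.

2.653 bits/symbol

Probabilities are the counts divided by 202.
Repeatedly combine the two least-probable nodes; the expected code length is the sum of the merged weights.
merge 13/202 + 15/202 → 14/101
merge 17/202 + 23/202 → 20/101
merge 14/101 + 18/101 → 32/101
merge 20/101 + 21/101 → 41/101
merge 28/101 + 32/101 → 60/101
merge 41/101 + 60/101 → 1
L = 14/101 + 20/101 + 32/101 + 41/101 + 60/101 + 1 = 268/101 ≈ 2.653 bits/symbol.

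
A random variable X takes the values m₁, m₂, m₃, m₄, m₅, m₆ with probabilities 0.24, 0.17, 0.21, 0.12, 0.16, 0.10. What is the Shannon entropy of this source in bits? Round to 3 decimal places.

H = −Σ pᵢ log₂ pᵢ.
−0.24·log₂(0.24) = 0.4941
−0.17·log₂(0.17) = 0.4346
−0.21·log₂(0.21) = 0.4728
−0.12·log₂(0.12) = 0.3671
−0.16·log₂(0.16) = 0.4230
−0.10·log₂(0.10) = 0.3322
Sum ≈ 2.5238 → 2.524 bits.

2.524 bits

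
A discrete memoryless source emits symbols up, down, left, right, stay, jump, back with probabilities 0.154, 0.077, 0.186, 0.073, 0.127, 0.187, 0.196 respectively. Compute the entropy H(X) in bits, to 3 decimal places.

2.719 bits

H = −Σ pᵢ log₂ pᵢ.
−0.154·log₂(0.154) = 0.4156
−0.077·log₂(0.077) = 0.2848
−0.186·log₂(0.186) = 0.4514
−0.073·log₂(0.073) = 0.2756
−0.127·log₂(0.127) = 0.3781
−0.187·log₂(0.187) = 0.4523
−0.196·log₂(0.196) = 0.4608
Sum ≈ 2.7187 → 2.719 bits.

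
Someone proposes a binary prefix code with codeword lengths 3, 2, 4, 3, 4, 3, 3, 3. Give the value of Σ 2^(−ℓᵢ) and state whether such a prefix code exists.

With common denominator 2^4 = 16: Σ 2^(−ℓᵢ) = 2/16 + 4/16 + 1/16 + 2/16 + 1/16 + 2/16 + 2/16 + 2/16 = 16/16 = 1.
Kraft's inequality requires Σ ≤ 1; here Σ = 1 ≤ 1, so such a prefix code exists.

1; yes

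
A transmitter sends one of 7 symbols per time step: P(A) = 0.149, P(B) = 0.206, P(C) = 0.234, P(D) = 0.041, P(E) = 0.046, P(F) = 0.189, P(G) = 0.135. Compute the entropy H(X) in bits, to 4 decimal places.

2.6067 bits

H = −Σ pᵢ log₂ pᵢ.
−0.149·log₂(0.149) = 0.4092
−0.206·log₂(0.206) = 0.4695
−0.234·log₂(0.234) = 0.4903
−0.041·log₂(0.041) = 0.1889
−0.046·log₂(0.046) = 0.2043
−0.189·log₂(0.189) = 0.4543
−0.135·log₂(0.135) = 0.3900
Sum ≈ 2.6067 → 2.6067 bits.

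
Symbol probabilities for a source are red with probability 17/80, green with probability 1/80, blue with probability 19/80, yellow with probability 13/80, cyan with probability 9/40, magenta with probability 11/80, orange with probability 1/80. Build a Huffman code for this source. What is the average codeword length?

Repeatedly combine the two least-probable nodes; the expected code length is the sum of the merged weights.
merge 1/80 + 1/80 → 1/40
merge 1/40 + 11/80 → 13/80
merge 13/80 + 13/80 → 13/40
merge 17/80 + 9/40 → 7/16
merge 19/80 + 13/40 → 9/16
merge 7/16 + 9/16 → 1
L = 1/40 + 13/80 + 13/40 + 7/16 + 9/16 + 1 = 201/80 = 2.5125 bits/symbol.

2.5125 bits/symbol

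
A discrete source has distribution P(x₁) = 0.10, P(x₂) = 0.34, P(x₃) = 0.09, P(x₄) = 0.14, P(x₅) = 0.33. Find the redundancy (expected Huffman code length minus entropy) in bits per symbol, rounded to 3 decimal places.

0.081 bits

Entropy H = −Σ p log₂ p ≈ 2.0990 bits.
Huffman merges: 9/100+1/10→19/100; 7/50+19/100→33/100; 33/100+33/100→33/50; 17/50+33/50→1. L = 109/50 ≈ 2.1800.
L − H = 2.1800 − 2.0990 = 0.081 bits.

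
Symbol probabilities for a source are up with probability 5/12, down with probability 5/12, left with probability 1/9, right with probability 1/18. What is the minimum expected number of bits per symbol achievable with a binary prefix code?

1.75 bits/symbol

Repeatedly combine the two least-probable nodes; the expected code length is the sum of the merged weights.
merge 1/18 + 1/9 → 1/6
merge 1/6 + 5/12 → 7/12
merge 5/12 + 7/12 → 1
L = 1/6 + 7/12 + 1 = 7/4 = 1.75 bits/symbol.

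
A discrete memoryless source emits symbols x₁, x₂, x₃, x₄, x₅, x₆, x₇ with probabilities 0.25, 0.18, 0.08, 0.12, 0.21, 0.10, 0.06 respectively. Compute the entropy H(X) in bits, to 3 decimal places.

2.652 bits

H = −Σ pᵢ log₂ pᵢ.
−0.25·log₂(0.25) = 0.5000
−0.18·log₂(0.18) = 0.4453
−0.08·log₂(0.08) = 0.2915
−0.12·log₂(0.12) = 0.3671
−0.21·log₂(0.21) = 0.4728
−0.10·log₂(0.10) = 0.3322
−0.06·log₂(0.06) = 0.2435
Sum ≈ 2.6524 → 2.652 bits.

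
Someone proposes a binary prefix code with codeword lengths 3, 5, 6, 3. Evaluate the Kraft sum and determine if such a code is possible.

0.296875; yes

With common denominator 2^6 = 64: Σ 2^(−ℓᵢ) = 8/64 + 2/64 + 1/64 + 8/64 = 19/64 = 0.296875.
Kraft's inequality requires Σ ≤ 1; here Σ = 0.296875 ≤ 1, so such a prefix code exists.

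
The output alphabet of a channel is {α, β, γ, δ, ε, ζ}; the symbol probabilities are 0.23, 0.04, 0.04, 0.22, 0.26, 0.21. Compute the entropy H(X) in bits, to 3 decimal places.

2.318 bits

H = −Σ pᵢ log₂ pᵢ.
−0.23·log₂(0.23) = 0.4877
−0.04·log₂(0.04) = 0.1858
−0.04·log₂(0.04) = 0.1858
−0.22·log₂(0.22) = 0.4806
−0.26·log₂(0.26) = 0.5053
−0.21·log₂(0.21) = 0.4728
Sum ≈ 2.3179 → 2.318 bits.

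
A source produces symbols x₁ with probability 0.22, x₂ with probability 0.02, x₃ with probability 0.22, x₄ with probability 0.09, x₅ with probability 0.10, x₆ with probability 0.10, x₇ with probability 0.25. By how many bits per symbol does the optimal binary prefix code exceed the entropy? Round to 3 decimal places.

Entropy H = −Σ p log₂ p ≈ 2.5511 bits.
Huffman merges: 1/50+9/100→11/100; 1/10+1/10→1/5; 11/100+1/5→31/100; 11/50+11/50→11/25; 1/4+31/100→14/25; 11/25+14/25→1. L = 131/50 ≈ 2.6200.
L − H = 2.6200 − 2.5511 = 0.069 bits.

0.069 bits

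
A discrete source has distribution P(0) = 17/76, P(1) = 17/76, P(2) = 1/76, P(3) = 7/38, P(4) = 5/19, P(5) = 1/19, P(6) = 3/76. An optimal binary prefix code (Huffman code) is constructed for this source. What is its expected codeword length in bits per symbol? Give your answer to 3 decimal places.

Repeatedly combine the two least-probable nodes; the expected code length is the sum of the merged weights.
merge 1/76 + 3/76 → 1/19
merge 1/19 + 1/19 → 2/19
merge 2/19 + 7/38 → 11/38
merge 17/76 + 17/76 → 17/38
merge 5/19 + 11/38 → 21/38
merge 17/38 + 21/38 → 1
L = 1/19 + 2/19 + 11/38 + 17/38 + 21/38 + 1 = 93/38 ≈ 2.447 bits/symbol.

2.447 bits/symbol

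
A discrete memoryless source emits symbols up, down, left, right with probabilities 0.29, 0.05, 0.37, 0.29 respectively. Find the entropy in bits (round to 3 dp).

1.783 bits

H = −Σ pᵢ log₂ pᵢ.
−0.29·log₂(0.29) = 0.5179
−0.05·log₂(0.05) = 0.2161
−0.37·log₂(0.37) = 0.5307
−0.29·log₂(0.29) = 0.5179
Sum ≈ 1.7826 → 1.783 bits.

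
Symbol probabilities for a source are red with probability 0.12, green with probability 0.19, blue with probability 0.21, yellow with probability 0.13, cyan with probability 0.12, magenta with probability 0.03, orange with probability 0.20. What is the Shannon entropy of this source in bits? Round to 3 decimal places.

H = −Σ pᵢ log₂ pᵢ.
−0.12·log₂(0.12) = 0.3671
−0.19·log₂(0.19) = 0.4552
−0.21·log₂(0.21) = 0.4728
−0.13·log₂(0.13) = 0.3826
−0.12·log₂(0.12) = 0.3671
−0.03·log₂(0.03) = 0.1518
−0.20·log₂(0.20) = 0.4644
Sum ≈ 2.6610 → 2.661 bits.

2.661 bits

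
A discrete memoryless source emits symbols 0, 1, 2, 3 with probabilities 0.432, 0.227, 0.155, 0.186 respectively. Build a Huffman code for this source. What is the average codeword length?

1.909 bits/symbol

Repeatedly combine the two least-probable nodes; the expected code length is the sum of the merged weights.
merge 31/200 + 93/500 → 341/1000
merge 227/1000 + 341/1000 → 71/125
merge 54/125 + 71/125 → 1
L = 341/1000 + 71/125 + 1 = 1909/1000 = 1.909 bits/symbol.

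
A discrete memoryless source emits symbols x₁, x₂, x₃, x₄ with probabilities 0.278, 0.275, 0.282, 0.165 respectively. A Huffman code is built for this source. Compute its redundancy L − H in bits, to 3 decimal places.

Entropy H = −Σ p log₂ p ≈ 1.9695 bits.
Huffman merges: 33/200+11/40→11/25; 139/500+141/500→14/25; 11/25+14/25→1. L = 2 ≈ 2.0000.
L − H = 2.0000 − 1.9695 = 0.030 bits.

0.030 bits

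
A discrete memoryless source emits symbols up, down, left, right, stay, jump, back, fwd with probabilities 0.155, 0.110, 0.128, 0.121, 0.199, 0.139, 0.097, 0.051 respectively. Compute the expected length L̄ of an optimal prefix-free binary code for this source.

2.949 bits/symbol

Repeatedly combine the two least-probable nodes; the expected code length is the sum of the merged weights.
merge 51/1000 + 97/1000 → 37/250
merge 11/100 + 121/1000 → 231/1000
merge 16/125 + 139/1000 → 267/1000
merge 37/250 + 31/200 → 303/1000
merge 199/1000 + 231/1000 → 43/100
merge 267/1000 + 303/1000 → 57/100
merge 43/100 + 57/100 → 1
L = 37/250 + 231/1000 + 267/1000 + 303/1000 + 43/100 + 57/100 + 1 = 2949/1000 = 2.949 bits/symbol.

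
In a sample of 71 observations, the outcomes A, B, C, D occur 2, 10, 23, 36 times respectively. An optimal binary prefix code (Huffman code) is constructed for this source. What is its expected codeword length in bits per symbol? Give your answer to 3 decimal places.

1.662 bits/symbol

Probabilities are the counts divided by 71.
Repeatedly combine the two least-probable nodes; the expected code length is the sum of the merged weights.
merge 2/71 + 10/71 → 12/71
merge 12/71 + 23/71 → 35/71
merge 35/71 + 36/71 → 1
L = 12/71 + 35/71 + 1 = 118/71 ≈ 1.662 bits/symbol.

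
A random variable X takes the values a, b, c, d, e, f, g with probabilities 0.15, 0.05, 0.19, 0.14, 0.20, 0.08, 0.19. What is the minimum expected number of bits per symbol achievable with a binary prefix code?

Repeatedly combine the two least-probable nodes; the expected code length is the sum of the merged weights.
merge 1/20 + 2/25 → 13/100
merge 13/100 + 7/50 → 27/100
merge 3/20 + 19/100 → 17/50
merge 19/100 + 1/5 → 39/100
merge 27/100 + 17/50 → 61/100
merge 39/100 + 61/100 → 1
L = 13/100 + 27/100 + 17/50 + 39/100 + 61/100 + 1 = 137/50 = 2.74 bits/symbol.

2.74 bits/symbol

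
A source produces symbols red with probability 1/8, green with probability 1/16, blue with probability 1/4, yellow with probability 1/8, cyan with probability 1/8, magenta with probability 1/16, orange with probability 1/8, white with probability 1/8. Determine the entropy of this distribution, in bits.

Each probability is a power of 1/2, so log₂(1/p) is an integer.
H = Σ p·log₂(1/p) = 1/8·3 + 1/16·4 + 1/4·2 + 1/8·3 + 1/8·3 + 1/16·4 + 1/8·3 + 1/8·3 = 2.875 bits.

2.875 bits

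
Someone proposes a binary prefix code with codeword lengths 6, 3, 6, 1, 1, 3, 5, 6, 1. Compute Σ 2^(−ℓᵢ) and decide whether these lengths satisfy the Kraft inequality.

1.828125; no

With common denominator 2^6 = 64: Σ 2^(−ℓᵢ) = 1/64 + 8/64 + 1/64 + 32/64 + 32/64 + 8/64 + 2/64 + 1/64 + 32/64 = 117/64 = 1.828125.
Kraft's inequality requires Σ ≤ 1; here Σ = 1.828125 > 1, so no such prefix code exists.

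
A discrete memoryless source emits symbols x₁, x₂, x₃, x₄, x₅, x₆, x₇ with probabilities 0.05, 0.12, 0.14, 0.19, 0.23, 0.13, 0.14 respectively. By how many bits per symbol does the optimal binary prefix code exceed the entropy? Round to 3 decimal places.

Entropy H = −Σ p log₂ p ≈ 2.7029 bits.
Huffman merges: 1/20+3/25→17/100; 13/100+7/50→27/100; 7/50+17/100→31/100; 19/100+23/100→21/50; 27/100+31/100→29/50; 21/50+29/50→1. L = 11/4 ≈ 2.7500.
L − H = 2.7500 − 2.7029 = 0.047 bits.

0.047 bits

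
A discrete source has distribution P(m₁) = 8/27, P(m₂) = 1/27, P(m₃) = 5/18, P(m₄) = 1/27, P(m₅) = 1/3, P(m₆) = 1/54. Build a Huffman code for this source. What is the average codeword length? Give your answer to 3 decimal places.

2.148 bits/symbol

Repeatedly combine the two least-probable nodes; the expected code length is the sum of the merged weights.
merge 1/54 + 1/27 → 1/18
merge 1/27 + 1/18 → 5/54
merge 5/54 + 5/18 → 10/27
merge 8/27 + 1/3 → 17/27
merge 10/27 + 17/27 → 1
L = 1/18 + 5/54 + 10/27 + 17/27 + 1 = 58/27 ≈ 2.148 bits/symbol.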